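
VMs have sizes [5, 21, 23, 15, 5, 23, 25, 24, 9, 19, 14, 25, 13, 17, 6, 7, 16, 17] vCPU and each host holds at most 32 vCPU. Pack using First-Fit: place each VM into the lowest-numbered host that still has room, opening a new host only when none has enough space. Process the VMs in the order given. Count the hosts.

Put 5 vCPU in host 1; 27 vCPU remain.
Put 21 vCPU in host 1; 6 vCPU remain.
Put 23 vCPU in host 2; 9 vCPU remain.
Put 15 vCPU in host 3; 17 vCPU remain.
Put 5 vCPU in host 1; 1 vCPU remain.
Put 23 vCPU in host 4; 9 vCPU remain.
Put 25 vCPU in host 5; 7 vCPU remain.
Put 24 vCPU in host 6; 8 vCPU remain.
Put 9 vCPU in host 2; 0 vCPU remain.
Put 19 vCPU in host 7; 13 vCPU remain.
Put 14 vCPU in host 3; 3 vCPU remain.
Put 25 vCPU in host 8; 7 vCPU remain.
Put 13 vCPU in host 7; 0 vCPU remain.
Put 17 vCPU in host 9; 15 vCPU remain.
Put 6 vCPU in host 4; 3 vCPU remain.
Put 7 vCPU in host 5; 0 vCPU remain.
Put 16 vCPU in host 10; 16 vCPU remain.
Put 17 vCPU in host 11; 15 vCPU remain.
Final hosts: [5,21,5] [23,9] [15,14] [23,6] [25,7] [24] [19,13] [25] [17] [16] [17].

11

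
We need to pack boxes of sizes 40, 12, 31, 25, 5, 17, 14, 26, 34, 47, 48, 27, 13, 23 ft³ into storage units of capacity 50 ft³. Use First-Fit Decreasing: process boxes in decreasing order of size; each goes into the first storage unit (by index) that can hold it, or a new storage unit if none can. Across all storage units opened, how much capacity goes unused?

38

Sorted descending: 48, 47, 40, 34, 31, 27, 26, 25, 23, 17, 14, 13, 12, 5.
storage unit 1: place 48 ft³, 2 ft³ left
storage unit 2: place 47 ft³, 3 ft³ left
storage unit 3: place 40 ft³, 10 ft³ left
storage unit 4: place 34 ft³, 16 ft³ left
storage unit 5: place 31 ft³, 19 ft³ left
storage unit 6: place 27 ft³, 23 ft³ left
storage unit 7: place 26 ft³, 24 ft³ left
storage unit 8: place 25 ft³, 25 ft³ left
storage unit 6: place 23 ft³, 0 ft³ left
storage unit 5: place 17 ft³, 2 ft³ left
storage unit 4: place 14 ft³, 2 ft³ left
storage unit 7: place 13 ft³, 11 ft³ left
storage unit 8: place 12 ft³, 13 ft³ left
storage unit 3: place 5 ft³, 5 ft³ left
8 storage units × 50 ft³ = 400 ft³; used 362 ft³; unused 38 ft³.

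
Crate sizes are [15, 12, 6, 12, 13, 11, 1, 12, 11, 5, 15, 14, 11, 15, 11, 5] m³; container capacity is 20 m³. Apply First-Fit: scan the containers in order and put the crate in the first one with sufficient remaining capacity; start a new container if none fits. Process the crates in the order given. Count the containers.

12 containers

container 1: place 15 m³, 5 m³ left
container 2: place 12 m³, 8 m³ left
container 2: place 6 m³, 2 m³ left
container 3: place 12 m³, 8 m³ left
container 4: place 13 m³, 7 m³ left
container 5: place 11 m³, 9 m³ left
container 1: place 1 m³, 4 m³ left
container 6: place 12 m³, 8 m³ left
container 7: place 11 m³, 9 m³ left
container 3: place 5 m³, 3 m³ left
container 8: place 15 m³, 5 m³ left
container 9: place 14 m³, 6 m³ left
container 10: place 11 m³, 9 m³ left
container 11: place 15 m³, 5 m³ left
container 12: place 11 m³, 9 m³ left
container 4: place 5 m³, 2 m³ left
Final containers: [15,1] [12,6] [12,5] [13,5] [11] [12] [11] [15] [14] [11] [15] [11].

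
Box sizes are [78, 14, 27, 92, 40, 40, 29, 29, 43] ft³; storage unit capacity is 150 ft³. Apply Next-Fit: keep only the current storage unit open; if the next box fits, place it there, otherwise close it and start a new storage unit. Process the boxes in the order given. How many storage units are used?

3

78 ft³ → storage unit 1 (remaining 72 ft³)
14 ft³ → storage unit 1 (remaining 58 ft³)
27 ft³ → storage unit 1 (remaining 31 ft³)
92 ft³ → storage unit 2 (remaining 58 ft³)
40 ft³ → storage unit 2 (remaining 18 ft³)
40 ft³ → storage unit 3 (remaining 110 ft³)
29 ft³ → storage unit 3 (remaining 81 ft³)
29 ft³ → storage unit 3 (remaining 52 ft³)
43 ft³ → storage unit 3 (remaining 9 ft³)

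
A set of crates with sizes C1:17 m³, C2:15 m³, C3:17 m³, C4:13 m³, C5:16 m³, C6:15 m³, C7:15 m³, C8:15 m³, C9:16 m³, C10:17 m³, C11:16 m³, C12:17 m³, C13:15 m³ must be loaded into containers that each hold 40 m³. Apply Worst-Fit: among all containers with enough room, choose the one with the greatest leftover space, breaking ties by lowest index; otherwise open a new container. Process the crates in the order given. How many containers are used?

container 1: place C1 (17 m³), 23 m³ left
container 1: place C2 (15 m³), 8 m³ left
container 2: place C3 (17 m³), 23 m³ left
container 2: place C4 (13 m³), 10 m³ left
container 3: place C5 (16 m³), 24 m³ left
container 3: place C6 (15 m³), 9 m³ left
container 4: place C7 (15 m³), 25 m³ left
container 4: place C8 (15 m³), 10 m³ left
container 5: place C9 (16 m³), 24 m³ left
container 5: place C10 (17 m³), 7 m³ left
container 6: place C11 (16 m³), 24 m³ left
container 6: place C12 (17 m³), 7 m³ left
container 7: place C13 (15 m³), 25 m³ left

7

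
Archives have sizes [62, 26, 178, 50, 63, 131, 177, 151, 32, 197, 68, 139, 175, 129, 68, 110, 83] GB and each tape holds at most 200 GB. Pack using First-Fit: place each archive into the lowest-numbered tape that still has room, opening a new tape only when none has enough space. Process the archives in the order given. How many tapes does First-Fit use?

62 GB → tape 1 (remaining 138 GB)
26 GB → tape 1 (remaining 112 GB)
178 GB → tape 2 (remaining 22 GB)
50 GB → tape 1 (remaining 62 GB)
63 GB → tape 3 (remaining 137 GB)
131 GB → tape 3 (remaining 6 GB)
177 GB → tape 4 (remaining 23 GB)
151 GB → tape 5 (remaining 49 GB)
32 GB → tape 1 (remaining 30 GB)
197 GB → tape 6 (remaining 3 GB)
68 GB → tape 7 (remaining 132 GB)
139 GB → tape 8 (remaining 61 GB)
175 GB → tape 9 (remaining 25 GB)
129 GB → tape 7 (remaining 3 GB)
68 GB → tape 10 (remaining 132 GB)
110 GB → tape 10 (remaining 22 GB)
83 GB → tape 11 (remaining 117 GB)

11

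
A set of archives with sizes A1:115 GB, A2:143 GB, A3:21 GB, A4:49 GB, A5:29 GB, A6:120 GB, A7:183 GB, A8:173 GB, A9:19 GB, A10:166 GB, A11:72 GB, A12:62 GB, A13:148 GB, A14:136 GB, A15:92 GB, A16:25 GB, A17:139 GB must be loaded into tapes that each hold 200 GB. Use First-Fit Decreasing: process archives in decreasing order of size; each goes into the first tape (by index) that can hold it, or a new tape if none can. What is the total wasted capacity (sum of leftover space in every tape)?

308

Sorted descending: 183, 173, 166, 148, 143, 139, 136, 120, 115, 92, 72, 62, 49, 29, 25, 21, 19.
183 GB → tape 1 (remaining 17 GB)
173 GB → tape 2 (remaining 27 GB)
166 GB → tape 3 (remaining 34 GB)
148 GB → tape 4 (remaining 52 GB)
143 GB → tape 5 (remaining 57 GB)
139 GB → tape 6 (remaining 61 GB)
136 GB → tape 7 (remaining 64 GB)
120 GB → tape 8 (remaining 80 GB)
115 GB → tape 9 (remaining 85 GB)
92 GB → tape 10 (remaining 108 GB)
72 GB → tape 8 (remaining 8 GB)
62 GB → tape 7 (remaining 2 GB)
49 GB → tape 4 (remaining 3 GB)
29 GB → tape 3 (remaining 5 GB)
25 GB → tape 2 (remaining 2 GB)
21 GB → tape 5 (remaining 36 GB)
19 GB → tape 5 (remaining 17 GB)
10 tapes × 200 GB = 2000 GB; used 1692 GB; unused 308 GB.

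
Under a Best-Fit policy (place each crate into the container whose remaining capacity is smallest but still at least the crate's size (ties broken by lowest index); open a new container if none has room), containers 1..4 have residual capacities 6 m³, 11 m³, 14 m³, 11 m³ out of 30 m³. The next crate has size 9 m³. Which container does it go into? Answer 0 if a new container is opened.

Containers with room: container 2 (11 m³), container 3 (14 m³), container 4 (11 m³).
Tightest fit is container 2 with 11 m³ free.

2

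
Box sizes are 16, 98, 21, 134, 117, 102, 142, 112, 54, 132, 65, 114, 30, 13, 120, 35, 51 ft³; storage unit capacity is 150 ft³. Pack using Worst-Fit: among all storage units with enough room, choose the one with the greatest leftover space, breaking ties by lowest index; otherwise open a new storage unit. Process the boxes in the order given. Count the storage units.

11

Put 16 ft³ in storage unit 1; 134 ft³ remain.
Put 98 ft³ in storage unit 1; 36 ft³ remain.
Put 21 ft³ in storage unit 1; 15 ft³ remain.
Put 134 ft³ in storage unit 2; 16 ft³ remain.
Put 117 ft³ in storage unit 3; 33 ft³ remain.
Put 102 ft³ in storage unit 4; 48 ft³ remain.
Put 142 ft³ in storage unit 5; 8 ft³ remain.
Put 112 ft³ in storage unit 6; 38 ft³ remain.
Put 54 ft³ in storage unit 7; 96 ft³ remain.
Put 132 ft³ in storage unit 8; 18 ft³ remain.
Put 65 ft³ in storage unit 7; 31 ft³ remain.
Put 114 ft³ in storage unit 9; 36 ft³ remain.
Put 30 ft³ in storage unit 4; 18 ft³ remain.
Put 13 ft³ in storage unit 6; 25 ft³ remain.
Put 120 ft³ in storage unit 10; 30 ft³ remain.
Put 35 ft³ in storage unit 9; 1 ft³ remain.
Put 51 ft³ in storage unit 11; 99 ft³ remain.
Final storage units: [16,98,21] [134] [117] [102,30] [142] [112,13] [54,65] [132] [114,35] [120] [51].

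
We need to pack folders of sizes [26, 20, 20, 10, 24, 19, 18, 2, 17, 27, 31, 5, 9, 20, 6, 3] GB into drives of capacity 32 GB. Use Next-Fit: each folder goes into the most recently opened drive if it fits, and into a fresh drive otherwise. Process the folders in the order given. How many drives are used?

11

26 GB → drive 1 (remaining 6 GB)
20 GB → drive 2 (remaining 12 GB)
20 GB → drive 3 (remaining 12 GB)
10 GB → drive 3 (remaining 2 GB)
24 GB → drive 4 (remaining 8 GB)
19 GB → drive 5 (remaining 13 GB)
18 GB → drive 6 (remaining 14 GB)
2 GB → drive 6 (remaining 12 GB)
17 GB → drive 7 (remaining 15 GB)
27 GB → drive 8 (remaining 5 GB)
31 GB → drive 9 (remaining 1 GB)
5 GB → drive 10 (remaining 27 GB)
9 GB → drive 10 (remaining 18 GB)
20 GB → drive 11 (remaining 12 GB)
6 GB → drive 11 (remaining 6 GB)
3 GB → drive 11 (remaining 3 GB)
Final drives: [26] [20] [20,10] [24] [19] [18,2] [17] [27] [31] [5,9] [20,6,3].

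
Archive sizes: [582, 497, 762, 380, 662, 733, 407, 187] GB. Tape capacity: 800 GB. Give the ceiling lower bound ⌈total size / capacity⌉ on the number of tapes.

Total size = 582 + 497 + 762 + 380 + 662 + 733 + 407 + 187 = 4210 GB.
⌈4210 / 800⌉ = 6.

6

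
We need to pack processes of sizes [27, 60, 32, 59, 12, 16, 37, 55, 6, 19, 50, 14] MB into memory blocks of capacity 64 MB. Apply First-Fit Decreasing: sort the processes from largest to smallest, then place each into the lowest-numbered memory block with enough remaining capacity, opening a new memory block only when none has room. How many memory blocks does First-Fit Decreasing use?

Sorted descending: 60, 59, 55, 50, 37, 32, 27, 19, 16, 14, 12, 6.
Put 60 MB in memory block 1; 4 MB remain.
Put 59 MB in memory block 2; 5 MB remain.
Put 55 MB in memory block 3; 9 MB remain.
Put 50 MB in memory block 4; 14 MB remain.
Put 37 MB in memory block 5; 27 MB remain.
Put 32 MB in memory block 6; 32 MB remain.
Put 27 MB in memory block 5; 0 MB remain.
Put 19 MB in memory block 6; 13 MB remain.
Put 16 MB in memory block 7; 48 MB remain.
Put 14 MB in memory block 4; 0 MB remain.
Put 12 MB in memory block 6; 1 MB remain.
Put 6 MB in memory block 3; 3 MB remain.
Final memory blocks: [60] [59] [55,6] [50,14] [37,27] [32,19,12] [16].

7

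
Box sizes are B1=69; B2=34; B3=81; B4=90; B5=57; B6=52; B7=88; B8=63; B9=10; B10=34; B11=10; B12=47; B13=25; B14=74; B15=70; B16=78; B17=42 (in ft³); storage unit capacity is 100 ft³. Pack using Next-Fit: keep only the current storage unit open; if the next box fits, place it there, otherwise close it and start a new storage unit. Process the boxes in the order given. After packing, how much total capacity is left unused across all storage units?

B1 (69 ft³) → storage unit 1 (remaining 31 ft³)
B2 (34 ft³) → storage unit 2 (remaining 66 ft³)
B3 (81 ft³) → storage unit 3 (remaining 19 ft³)
B4 (90 ft³) → storage unit 4 (remaining 10 ft³)
B5 (57 ft³) → storage unit 5 (remaining 43 ft³)
B6 (52 ft³) → storage unit 6 (remaining 48 ft³)
B7 (88 ft³) → storage unit 7 (remaining 12 ft³)
B8 (63 ft³) → storage unit 8 (remaining 37 ft³)
B9 (10 ft³) → storage unit 8 (remaining 27 ft³)
B10 (34 ft³) → storage unit 9 (remaining 66 ft³)
B11 (10 ft³) → storage unit 9 (remaining 56 ft³)
B12 (47 ft³) → storage unit 9 (remaining 9 ft³)
B13 (25 ft³) → storage unit 10 (remaining 75 ft³)
B14 (74 ft³) → storage unit 10 (remaining 1 ft³)
B15 (70 ft³) → storage unit 11 (remaining 30 ft³)
B16 (78 ft³) → storage unit 12 (remaining 22 ft³)
B17 (42 ft³) → storage unit 13 (remaining 58 ft³)
13 storage units × 100 ft³ = 1300 ft³; used 924 ft³; unused 376 ft³.

376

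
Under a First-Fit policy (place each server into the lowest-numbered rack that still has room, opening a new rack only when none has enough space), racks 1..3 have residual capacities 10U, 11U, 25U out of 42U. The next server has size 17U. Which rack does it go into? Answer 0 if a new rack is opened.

3

Racks with room: rack 3 (25U).
The first with room is rack 3.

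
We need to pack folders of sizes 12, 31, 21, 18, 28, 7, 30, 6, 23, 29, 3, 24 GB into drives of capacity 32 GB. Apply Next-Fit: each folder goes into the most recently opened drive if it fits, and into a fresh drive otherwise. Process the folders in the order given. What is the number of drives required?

drive 1: place 12 GB, 20 GB left
drive 2: place 31 GB, 1 GB left
drive 3: place 21 GB, 11 GB left
drive 4: place 18 GB, 14 GB left
drive 5: place 28 GB, 4 GB left
drive 6: place 7 GB, 25 GB left
drive 7: place 30 GB, 2 GB left
drive 8: place 6 GB, 26 GB left
drive 8: place 23 GB, 3 GB left
drive 9: place 29 GB, 3 GB left
drive 9: place 3 GB, 0 GB left
drive 10: place 24 GB, 8 GB left

10 drives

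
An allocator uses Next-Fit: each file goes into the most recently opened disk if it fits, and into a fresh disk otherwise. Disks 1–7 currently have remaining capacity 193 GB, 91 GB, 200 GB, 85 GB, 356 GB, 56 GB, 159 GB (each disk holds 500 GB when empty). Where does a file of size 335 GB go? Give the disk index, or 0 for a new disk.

Next-Fit only looks at disk 7, which has 159 GB free.
335 GB does not fit, so a new disk is opened.

0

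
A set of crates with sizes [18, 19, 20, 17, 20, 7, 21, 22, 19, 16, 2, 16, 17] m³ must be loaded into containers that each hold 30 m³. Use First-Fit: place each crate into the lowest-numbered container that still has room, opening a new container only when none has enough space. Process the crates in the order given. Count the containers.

11

container 1: place 18 m³, 12 m³ left
container 2: place 19 m³, 11 m³ left
container 3: place 20 m³, 10 m³ left
container 4: place 17 m³, 13 m³ left
container 5: place 20 m³, 10 m³ left
container 1: place 7 m³, 5 m³ left
container 6: place 21 m³, 9 m³ left
container 7: place 22 m³, 8 m³ left
container 8: place 19 m³, 11 m³ left
container 9: place 16 m³, 14 m³ left
container 1: place 2 m³, 3 m³ left
container 10: place 16 m³, 14 m³ left
container 11: place 17 m³, 13 m³ left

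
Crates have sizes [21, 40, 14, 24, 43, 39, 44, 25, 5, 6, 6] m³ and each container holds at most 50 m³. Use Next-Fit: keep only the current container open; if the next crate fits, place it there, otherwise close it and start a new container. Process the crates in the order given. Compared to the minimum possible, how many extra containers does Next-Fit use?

Next-Fit: [21] [40] [14,24] [43] [39] [44] [25,5,6,6] → 7 containers.
Total size 267 m³; any packing needs at least ⌈267/50⌉ = 6 containers.
An optimal packing achieves that bound: [44,6] [43,6] [40,5] [39] [25,24] [21,14] → 6 containers.
Excess: 7 − 6 = 1.

1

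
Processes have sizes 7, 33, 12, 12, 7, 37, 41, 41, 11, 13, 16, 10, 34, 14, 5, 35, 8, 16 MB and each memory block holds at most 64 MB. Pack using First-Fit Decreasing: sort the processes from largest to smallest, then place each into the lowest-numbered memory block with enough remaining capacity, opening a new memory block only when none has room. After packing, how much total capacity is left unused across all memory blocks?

Sorted descending: 41, 41, 37, 35, 34, 33, 16, 16, 14, 13, 12, 12, 11, 10, 8, 7, 7, 5.
41 MB → memory block 1 (remaining 23 MB)
41 MB → memory block 2 (remaining 23 MB)
37 MB → memory block 3 (remaining 27 MB)
35 MB → memory block 4 (remaining 29 MB)
34 MB → memory block 5 (remaining 30 MB)
33 MB → memory block 6 (remaining 31 MB)
16 MB → memory block 1 (remaining 7 MB)
16 MB → memory block 2 (remaining 7 MB)
14 MB → memory block 3 (remaining 13 MB)
13 MB → memory block 3 (remaining 0 MB)
12 MB → memory block 4 (remaining 17 MB)
12 MB → memory block 4 (remaining 5 MB)
11 MB → memory block 5 (remaining 19 MB)
10 MB → memory block 5 (remaining 9 MB)
8 MB → memory block 5 (remaining 1 MB)
7 MB → memory block 1 (remaining 0 MB)
7 MB → memory block 2 (remaining 0 MB)
5 MB → memory block 4 (remaining 0 MB)
6 memory blocks × 64 MB = 384 MB; used 352 MB; unused 32 MB.

32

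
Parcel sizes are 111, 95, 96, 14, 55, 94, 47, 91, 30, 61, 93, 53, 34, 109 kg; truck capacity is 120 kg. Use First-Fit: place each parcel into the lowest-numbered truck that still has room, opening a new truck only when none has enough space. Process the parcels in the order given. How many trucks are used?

truck 1: place 111 kg, 9 kg left
truck 2: place 95 kg, 25 kg left
truck 3: place 96 kg, 24 kg left
truck 2: place 14 kg, 11 kg left
truck 4: place 55 kg, 65 kg left
truck 5: place 94 kg, 26 kg left
truck 4: place 47 kg, 18 kg left
truck 6: place 91 kg, 29 kg left
truck 7: place 30 kg, 90 kg left
truck 7: place 61 kg, 29 kg left
truck 8: place 93 kg, 27 kg left
truck 9: place 53 kg, 67 kg left
truck 9: place 34 kg, 33 kg left
truck 10: place 109 kg, 11 kg left
Final trucks: [111] [95,14] [96] [55,47] [94] [91] [30,61] [93] [53,34] [109].

10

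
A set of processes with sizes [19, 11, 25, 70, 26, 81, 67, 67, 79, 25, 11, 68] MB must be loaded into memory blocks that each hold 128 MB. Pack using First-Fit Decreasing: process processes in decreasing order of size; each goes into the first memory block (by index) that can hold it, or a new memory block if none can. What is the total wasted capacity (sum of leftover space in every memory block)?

Sorted descending: 81, 79, 70, 68, 67, 67, 26, 25, 25, 19, 11, 11.
Put 81 MB in memory block 1; 47 MB remain.
Put 79 MB in memory block 2; 49 MB remain.
Put 70 MB in memory block 3; 58 MB remain.
Put 68 MB in memory block 4; 60 MB remain.
Put 67 MB in memory block 5; 61 MB remain.
Put 67 MB in memory block 6; 61 MB remain.
Put 26 MB in memory block 1; 21 MB remain.
Put 25 MB in memory block 2; 24 MB remain.
Put 25 MB in memory block 3; 33 MB remain.
Put 19 MB in memory block 1; 2 MB remain.
Put 11 MB in memory block 2; 13 MB remain.
Put 11 MB in memory block 2; 2 MB remain.
6 memory blocks × 128 MB = 768 MB; used 549 MB; unused 219 MB.

219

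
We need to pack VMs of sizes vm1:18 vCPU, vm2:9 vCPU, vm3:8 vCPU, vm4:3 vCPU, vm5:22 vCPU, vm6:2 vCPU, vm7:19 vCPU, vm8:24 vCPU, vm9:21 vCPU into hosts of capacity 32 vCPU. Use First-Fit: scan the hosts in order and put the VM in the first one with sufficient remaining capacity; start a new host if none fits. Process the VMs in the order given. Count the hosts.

5 hosts

host 1: place vm1 (18 vCPU), 14 vCPU left
host 1: place vm2 (9 vCPU), 5 vCPU left
host 2: place vm3 (8 vCPU), 24 vCPU left
host 1: place vm4 (3 vCPU), 2 vCPU left
host 2: place vm5 (22 vCPU), 2 vCPU left
host 1: place vm6 (2 vCPU), 0 vCPU left
host 3: place vm7 (19 vCPU), 13 vCPU left
host 4: place vm8 (24 vCPU), 8 vCPU left
host 5: place vm9 (21 vCPU), 11 vCPU left
Final hosts: [18,9,3,2] [8,22] [19] [24] [21].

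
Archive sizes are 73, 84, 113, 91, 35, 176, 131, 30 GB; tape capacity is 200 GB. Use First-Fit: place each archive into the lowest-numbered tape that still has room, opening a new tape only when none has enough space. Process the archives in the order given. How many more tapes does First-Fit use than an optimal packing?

First-Fit: [73,84,35] [113,30] [91] [176] [131] → 5 tapes.
Total size 733 GB; any packing needs at least ⌈733/200⌉ = 4 tapes.
An optimal packing achieves that bound: [176] [131,35,30] [113,84] [91,73] → 4 tapes.
Excess: 5 − 4 = 1.

1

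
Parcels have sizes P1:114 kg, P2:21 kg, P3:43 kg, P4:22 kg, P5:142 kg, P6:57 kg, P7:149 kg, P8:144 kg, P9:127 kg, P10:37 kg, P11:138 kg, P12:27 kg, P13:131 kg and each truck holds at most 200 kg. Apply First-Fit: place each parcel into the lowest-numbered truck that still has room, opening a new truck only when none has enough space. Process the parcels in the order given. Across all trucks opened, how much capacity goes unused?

248

P1 (114 kg) → truck 1 (remaining 86 kg)
P2 (21 kg) → truck 1 (remaining 65 kg)
P3 (43 kg) → truck 1 (remaining 22 kg)
P4 (22 kg) → truck 1 (remaining 0 kg)
P5 (142 kg) → truck 2 (remaining 58 kg)
P6 (57 kg) → truck 2 (remaining 1 kg)
P7 (149 kg) → truck 3 (remaining 51 kg)
P8 (144 kg) → truck 4 (remaining 56 kg)
P9 (127 kg) → truck 5 (remaining 73 kg)
P10 (37 kg) → truck 3 (remaining 14 kg)
P11 (138 kg) → truck 6 (remaining 62 kg)
P12 (27 kg) → truck 4 (remaining 29 kg)
P13 (131 kg) → truck 7 (remaining 69 kg)
7 trucks × 200 kg = 1400 kg; used 1152 kg; unused 248 kg.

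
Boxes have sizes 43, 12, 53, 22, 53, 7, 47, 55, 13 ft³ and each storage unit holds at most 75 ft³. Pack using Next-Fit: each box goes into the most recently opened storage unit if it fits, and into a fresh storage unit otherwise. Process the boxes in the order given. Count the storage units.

43 ft³ → storage unit 1 (remaining 32 ft³)
12 ft³ → storage unit 1 (remaining 20 ft³)
53 ft³ → storage unit 2 (remaining 22 ft³)
22 ft³ → storage unit 2 (remaining 0 ft³)
53 ft³ → storage unit 3 (remaining 22 ft³)
7 ft³ → storage unit 3 (remaining 15 ft³)
47 ft³ → storage unit 4 (remaining 28 ft³)
55 ft³ → storage unit 5 (remaining 20 ft³)
13 ft³ → storage unit 5 (remaining 7 ft³)

5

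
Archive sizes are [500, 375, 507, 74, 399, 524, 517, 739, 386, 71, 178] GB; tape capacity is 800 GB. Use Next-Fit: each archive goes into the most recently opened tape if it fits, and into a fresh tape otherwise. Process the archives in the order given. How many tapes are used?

8

tape 1: place 500 GB, 300 GB left
tape 2: place 375 GB, 425 GB left
tape 3: place 507 GB, 293 GB left
tape 3: place 74 GB, 219 GB left
tape 4: place 399 GB, 401 GB left
tape 5: place 524 GB, 276 GB left
tape 6: place 517 GB, 283 GB left
tape 7: place 739 GB, 61 GB left
tape 8: place 386 GB, 414 GB left
tape 8: place 71 GB, 343 GB left
tape 8: place 178 GB, 165 GB left
Final tapes: [500] [375] [507,74] [399] [524] [517] [739] [386,71,178].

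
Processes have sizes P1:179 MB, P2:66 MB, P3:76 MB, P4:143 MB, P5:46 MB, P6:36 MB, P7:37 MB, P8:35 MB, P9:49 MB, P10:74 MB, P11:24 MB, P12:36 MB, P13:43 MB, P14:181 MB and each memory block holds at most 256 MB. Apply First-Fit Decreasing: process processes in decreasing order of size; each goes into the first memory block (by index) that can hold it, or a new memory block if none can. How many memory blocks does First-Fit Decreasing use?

5

Sorted descending: 181, 179, 143, 76, 74, 66, 49, 46, 43, 37, 36, 36, 35, 24.
memory block 1: place 181 MB, 75 MB left
memory block 2: place 179 MB, 77 MB left
memory block 3: place 143 MB, 113 MB left
memory block 2: place 76 MB, 1 MB left
memory block 1: place 74 MB, 1 MB left
memory block 3: place 66 MB, 47 MB left
memory block 4: place 49 MB, 207 MB left
memory block 3: place 46 MB, 1 MB left
memory block 4: place 43 MB, 164 MB left
memory block 4: place 37 MB, 127 MB left
memory block 4: place 36 MB, 91 MB left
memory block 4: place 36 MB, 55 MB left
memory block 4: place 35 MB, 20 MB left
memory block 5: place 24 MB, 232 MB left
Final memory blocks: [181,74] [179,76] [143,66,46] [49,43,37,36,36,35] [24].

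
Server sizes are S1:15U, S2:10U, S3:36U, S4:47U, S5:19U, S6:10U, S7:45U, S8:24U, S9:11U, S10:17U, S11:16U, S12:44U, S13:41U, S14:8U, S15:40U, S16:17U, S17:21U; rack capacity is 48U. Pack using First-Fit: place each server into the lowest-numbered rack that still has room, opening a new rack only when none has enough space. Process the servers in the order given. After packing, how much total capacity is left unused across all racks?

S1 (15U) → rack 1 (remaining 33U)
S2 (10U) → rack 1 (remaining 23U)
S3 (36U) → rack 2 (remaining 12U)
S4 (47U) → rack 3 (remaining 1U)
S5 (19U) → rack 1 (remaining 4U)
S6 (10U) → rack 2 (remaining 2U)
S7 (45U) → rack 4 (remaining 3U)
S8 (24U) → rack 5 (remaining 24U)
S9 (11U) → rack 5 (remaining 13U)
S10 (17U) → rack 6 (remaining 31U)
S11 (16U) → rack 6 (remaining 15U)
S12 (44U) → rack 7 (remaining 4U)
S13 (41U) → rack 8 (remaining 7U)
S14 (8U) → rack 5 (remaining 5U)
S15 (40U) → rack 9 (remaining 8U)
S16 (17U) → rack 10 (remaining 31U)
S17 (21U) → rack 10 (remaining 10U)
10 racks × 48U = 480U; used 421U; unused 59U.

59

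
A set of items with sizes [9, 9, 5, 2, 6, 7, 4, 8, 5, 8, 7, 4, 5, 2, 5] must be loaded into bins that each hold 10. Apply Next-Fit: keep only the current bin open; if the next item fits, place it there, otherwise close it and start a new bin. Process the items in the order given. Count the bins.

bin 1: place 9, 1 left
bin 2: place 9, 1 left
bin 3: place 5, 5 left
bin 3: place 2, 3 left
bin 4: place 6, 4 left
bin 5: place 7, 3 left
bin 6: place 4, 6 left
bin 7: place 8, 2 left
bin 8: place 5, 5 left
bin 9: place 8, 2 left
bin 10: place 7, 3 left
bin 11: place 4, 6 left
bin 11: place 5, 1 left
bin 12: place 2, 8 left
bin 12: place 5, 3 left
Final bins: [9] [9] [5,2] [6] [7] [4] [8] [5] [8] [7] [4,5] [2,5].

12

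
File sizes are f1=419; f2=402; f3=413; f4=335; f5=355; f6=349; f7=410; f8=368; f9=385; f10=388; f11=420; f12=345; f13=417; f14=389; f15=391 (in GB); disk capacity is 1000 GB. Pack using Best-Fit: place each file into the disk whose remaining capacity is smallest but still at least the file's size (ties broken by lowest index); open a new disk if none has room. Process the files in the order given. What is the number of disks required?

8

disk 1: place f1 (419 GB), 581 GB left
disk 1: place f2 (402 GB), 179 GB left
disk 2: place f3 (413 GB), 587 GB left
disk 2: place f4 (335 GB), 252 GB left
disk 3: place f5 (355 GB), 645 GB left
disk 3: place f6 (349 GB), 296 GB left
disk 4: place f7 (410 GB), 590 GB left
disk 4: place f8 (368 GB), 222 GB left
disk 5: place f9 (385 GB), 615 GB left
disk 5: place f10 (388 GB), 227 GB left
disk 6: place f11 (420 GB), 580 GB left
disk 6: place f12 (345 GB), 235 GB left
disk 7: place f13 (417 GB), 583 GB left
disk 7: place f14 (389 GB), 194 GB left
disk 8: place f15 (391 GB), 609 GB left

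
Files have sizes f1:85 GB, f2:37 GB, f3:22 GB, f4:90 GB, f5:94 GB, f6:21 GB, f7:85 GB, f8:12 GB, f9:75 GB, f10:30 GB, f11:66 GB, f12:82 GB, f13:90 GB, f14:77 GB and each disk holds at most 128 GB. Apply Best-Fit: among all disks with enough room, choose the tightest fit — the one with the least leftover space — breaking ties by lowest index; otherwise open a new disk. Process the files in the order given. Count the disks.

9 disks

Put f1 (85 GB) in disk 1; 43 GB remain.
Put f2 (37 GB) in disk 1; 6 GB remain.
Put f3 (22 GB) in disk 2; 106 GB remain.
Put f4 (90 GB) in disk 2; 16 GB remain.
Put f5 (94 GB) in disk 3; 34 GB remain.
Put f6 (21 GB) in disk 3; 13 GB remain.
Put f7 (85 GB) in disk 4; 43 GB remain.
Put f8 (12 GB) in disk 3; 1 GB remain.
Put f9 (75 GB) in disk 5; 53 GB remain.
Put f10 (30 GB) in disk 4; 13 GB remain.
Put f11 (66 GB) in disk 6; 62 GB remain.
Put f12 (82 GB) in disk 7; 46 GB remain.
Put f13 (90 GB) in disk 8; 38 GB remain.
Put f14 (77 GB) in disk 9; 51 GB remain.
Final disks: [85,37] [22,90] [94,21,12] [85,30] [75] [66] [82] [90] [77].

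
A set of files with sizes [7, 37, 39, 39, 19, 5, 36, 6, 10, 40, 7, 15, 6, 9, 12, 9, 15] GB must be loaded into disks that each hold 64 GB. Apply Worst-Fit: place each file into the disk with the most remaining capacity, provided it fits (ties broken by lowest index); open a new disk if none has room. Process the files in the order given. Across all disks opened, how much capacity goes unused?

disk 1: place 7 GB, 57 GB left
disk 1: place 37 GB, 20 GB left
disk 2: place 39 GB, 25 GB left
disk 3: place 39 GB, 25 GB left
disk 2: place 19 GB, 6 GB left
disk 3: place 5 GB, 20 GB left
disk 4: place 36 GB, 28 GB left
disk 4: place 6 GB, 22 GB left
disk 4: place 10 GB, 12 GB left
disk 5: place 40 GB, 24 GB left
disk 5: place 7 GB, 17 GB left
disk 1: place 15 GB, 5 GB left
disk 3: place 6 GB, 14 GB left
disk 5: place 9 GB, 8 GB left
disk 3: place 12 GB, 2 GB left
disk 4: place 9 GB, 3 GB left
disk 6: place 15 GB, 49 GB left
6 disks × 64 GB = 384 GB; used 311 GB; unused 73 GB.

73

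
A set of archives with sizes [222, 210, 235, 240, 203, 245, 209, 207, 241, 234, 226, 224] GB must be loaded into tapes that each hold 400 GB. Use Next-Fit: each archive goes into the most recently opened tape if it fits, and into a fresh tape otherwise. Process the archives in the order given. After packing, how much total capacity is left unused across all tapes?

2104

Put 222 GB in tape 1; 178 GB remain.
Put 210 GB in tape 2; 190 GB remain.
Put 235 GB in tape 3; 165 GB remain.
Put 240 GB in tape 4; 160 GB remain.
Put 203 GB in tape 5; 197 GB remain.
Put 245 GB in tape 6; 155 GB remain.
Put 209 GB in tape 7; 191 GB remain.
Put 207 GB in tape 8; 193 GB remain.
Put 241 GB in tape 9; 159 GB remain.
Put 234 GB in tape 10; 166 GB remain.
Put 226 GB in tape 11; 174 GB remain.
Put 224 GB in tape 12; 176 GB remain.
12 tapes × 400 GB = 4800 GB; used 2696 GB; unused 2104 GB.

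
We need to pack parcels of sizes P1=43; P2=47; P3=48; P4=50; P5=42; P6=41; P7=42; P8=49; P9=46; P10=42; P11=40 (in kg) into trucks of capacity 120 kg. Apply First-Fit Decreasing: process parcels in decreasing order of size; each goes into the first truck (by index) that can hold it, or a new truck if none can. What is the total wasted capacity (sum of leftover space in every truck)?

Sorted descending: 50, 49, 48, 47, 46, 43, 42, 42, 42, 41, 40.
truck 1: place 50 kg, 70 kg left
truck 1: place 49 kg, 21 kg left
truck 2: place 48 kg, 72 kg left
truck 2: place 47 kg, 25 kg left
truck 3: place 46 kg, 74 kg left
truck 3: place 43 kg, 31 kg left
truck 4: place 42 kg, 78 kg left
truck 4: place 42 kg, 36 kg left
truck 5: place 42 kg, 78 kg left
truck 5: place 41 kg, 37 kg left
truck 6: place 40 kg, 80 kg left
6 trucks × 120 kg = 720 kg; used 490 kg; unused 230 kg.

230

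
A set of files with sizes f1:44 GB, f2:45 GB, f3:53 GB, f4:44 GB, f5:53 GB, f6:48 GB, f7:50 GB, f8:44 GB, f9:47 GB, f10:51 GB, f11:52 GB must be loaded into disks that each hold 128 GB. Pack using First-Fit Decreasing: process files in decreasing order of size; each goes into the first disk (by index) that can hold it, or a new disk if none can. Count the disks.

Sorted descending: 53, 53, 52, 51, 50, 48, 47, 45, 44, 44, 44.
Put 53 GB in disk 1; 75 GB remain.
Put 53 GB in disk 1; 22 GB remain.
Put 52 GB in disk 2; 76 GB remain.
Put 51 GB in disk 2; 25 GB remain.
Put 50 GB in disk 3; 78 GB remain.
Put 48 GB in disk 3; 30 GB remain.
Put 47 GB in disk 4; 81 GB remain.
Put 45 GB in disk 4; 36 GB remain.
Put 44 GB in disk 5; 84 GB remain.
Put 44 GB in disk 5; 40 GB remain.
Put 44 GB in disk 6; 84 GB remain.

6 disks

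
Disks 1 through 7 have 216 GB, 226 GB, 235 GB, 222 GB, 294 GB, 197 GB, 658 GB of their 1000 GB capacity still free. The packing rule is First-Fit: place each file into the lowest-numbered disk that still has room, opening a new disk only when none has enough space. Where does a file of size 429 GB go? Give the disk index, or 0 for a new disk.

7

Disks with room: disk 7 (658 GB).
The first with room is disk 7.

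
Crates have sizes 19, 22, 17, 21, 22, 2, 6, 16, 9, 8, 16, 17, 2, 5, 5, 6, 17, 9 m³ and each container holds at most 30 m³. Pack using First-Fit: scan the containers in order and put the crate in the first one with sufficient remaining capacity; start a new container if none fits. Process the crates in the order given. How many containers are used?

9 containers

19 m³ → container 1 (remaining 11 m³)
22 m³ → container 2 (remaining 8 m³)
17 m³ → container 3 (remaining 13 m³)
21 m³ → container 4 (remaining 9 m³)
22 m³ → container 5 (remaining 8 m³)
2 m³ → container 1 (remaining 9 m³)
6 m³ → container 1 (remaining 3 m³)
16 m³ → container 6 (remaining 14 m³)
9 m³ → container 3 (remaining 4 m³)
8 m³ → container 2 (remaining 0 m³)
16 m³ → container 7 (remaining 14 m³)
17 m³ → container 8 (remaining 13 m³)
2 m³ → container 1 (remaining 1 m³)
5 m³ → container 4 (remaining 4 m³)
5 m³ → container 5 (remaining 3 m³)
6 m³ → container 6 (remaining 8 m³)
17 m³ → container 9 (remaining 13 m³)
9 m³ → container 7 (remaining 5 m³)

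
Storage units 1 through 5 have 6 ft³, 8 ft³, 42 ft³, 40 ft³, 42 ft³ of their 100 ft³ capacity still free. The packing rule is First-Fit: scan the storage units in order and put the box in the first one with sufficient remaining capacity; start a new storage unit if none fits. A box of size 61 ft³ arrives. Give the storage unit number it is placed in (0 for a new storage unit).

0

No storage unit has ≥ 61 ft³ free, so a new storage unit is opened.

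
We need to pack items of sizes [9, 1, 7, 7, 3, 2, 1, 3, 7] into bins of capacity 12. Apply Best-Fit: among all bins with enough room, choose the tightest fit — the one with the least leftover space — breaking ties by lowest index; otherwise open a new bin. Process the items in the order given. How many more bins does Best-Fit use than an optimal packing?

0

Best-Fit: [9,1,2] [7,3,1] [7,3] [7] → 4 bins.
Total size 40; any packing needs at least ⌈40/12⌉ = 4 bins.
So 4 is already optimal.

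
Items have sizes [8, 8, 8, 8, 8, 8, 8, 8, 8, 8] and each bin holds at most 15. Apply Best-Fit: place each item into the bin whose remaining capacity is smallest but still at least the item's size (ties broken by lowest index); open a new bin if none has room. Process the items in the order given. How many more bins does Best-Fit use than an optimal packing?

0

Best-Fit: [8] [8] [8] [8] [8] [8] [8] [8] [8] [8] → 10 bins.
10 items exceed 7.5 (half the capacity), and no two of those can share a bin, so at least 10 bins are needed.
So 10 is already optimal.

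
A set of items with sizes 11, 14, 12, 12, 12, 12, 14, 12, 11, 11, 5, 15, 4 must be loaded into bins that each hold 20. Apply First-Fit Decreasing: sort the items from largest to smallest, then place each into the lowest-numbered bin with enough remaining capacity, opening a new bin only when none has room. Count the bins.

Sorted descending: 15, 14, 14, 12, 12, 12, 12, 12, 11, 11, 11, 5, 4.
bin 1: place 15, 5 left
bin 2: place 14, 6 left
bin 3: place 14, 6 left
bin 4: place 12, 8 left
bin 5: place 12, 8 left
bin 6: place 12, 8 left
bin 7: place 12, 8 left
bin 8: place 12, 8 left
bin 9: place 11, 9 left
bin 10: place 11, 9 left
bin 11: place 11, 9 left
bin 1: place 5, 0 left
bin 2: place 4, 2 left

11 bins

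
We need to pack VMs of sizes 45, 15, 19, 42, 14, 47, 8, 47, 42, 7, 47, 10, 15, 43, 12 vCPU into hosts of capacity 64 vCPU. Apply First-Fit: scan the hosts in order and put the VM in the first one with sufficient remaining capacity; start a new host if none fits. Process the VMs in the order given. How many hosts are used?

7

Put 45 vCPU in host 1; 19 vCPU remain.
Put 15 vCPU in host 1; 4 vCPU remain.
Put 19 vCPU in host 2; 45 vCPU remain.
Put 42 vCPU in host 2; 3 vCPU remain.
Put 14 vCPU in host 3; 50 vCPU remain.
Put 47 vCPU in host 3; 3 vCPU remain.
Put 8 vCPU in host 4; 56 vCPU remain.
Put 47 vCPU in host 4; 9 vCPU remain.
Put 42 vCPU in host 5; 22 vCPU remain.
Put 7 vCPU in host 4; 2 vCPU remain.
Put 47 vCPU in host 6; 17 vCPU remain.
Put 10 vCPU in host 5; 12 vCPU remain.
Put 15 vCPU in host 6; 2 vCPU remain.
Put 43 vCPU in host 7; 21 vCPU remain.
Put 12 vCPU in host 5; 0 vCPU remain.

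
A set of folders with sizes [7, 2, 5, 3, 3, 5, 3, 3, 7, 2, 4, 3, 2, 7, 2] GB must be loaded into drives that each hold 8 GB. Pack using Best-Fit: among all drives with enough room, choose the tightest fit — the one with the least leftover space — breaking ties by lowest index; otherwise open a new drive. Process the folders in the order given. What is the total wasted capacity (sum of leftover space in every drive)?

7 GB → drive 1 (remaining 1 GB)
2 GB → drive 2 (remaining 6 GB)
5 GB → drive 2 (remaining 1 GB)
3 GB → drive 3 (remaining 5 GB)
3 GB → drive 3 (remaining 2 GB)
5 GB → drive 4 (remaining 3 GB)
3 GB → drive 4 (remaining 0 GB)
3 GB → drive 5 (remaining 5 GB)
7 GB → drive 6 (remaining 1 GB)
2 GB → drive 3 (remaining 0 GB)
4 GB → drive 5 (remaining 1 GB)
3 GB → drive 7 (remaining 5 GB)
2 GB → drive 7 (remaining 3 GB)
7 GB → drive 8 (remaining 1 GB)
2 GB → drive 7 (remaining 1 GB)
8 drives × 8 GB = 64 GB; used 58 GB; unused 6 GB.

6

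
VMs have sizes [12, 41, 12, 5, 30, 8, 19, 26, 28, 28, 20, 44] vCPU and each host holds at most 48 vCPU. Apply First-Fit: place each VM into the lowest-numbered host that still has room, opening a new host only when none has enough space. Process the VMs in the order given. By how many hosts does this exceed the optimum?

First-Fit: [12,12,5,8] [41] [30] [19,26] [28,20] [28] [44] → 7 hosts.
Total size 273 vCPU; any packing needs at least ⌈273/48⌉ = 6 hosts.
An optimal packing achieves that bound: [44] [41,5] [30,12] [28,20] [28,19] [26,12,8] → 6 hosts.
Excess: 7 − 6 = 1.

1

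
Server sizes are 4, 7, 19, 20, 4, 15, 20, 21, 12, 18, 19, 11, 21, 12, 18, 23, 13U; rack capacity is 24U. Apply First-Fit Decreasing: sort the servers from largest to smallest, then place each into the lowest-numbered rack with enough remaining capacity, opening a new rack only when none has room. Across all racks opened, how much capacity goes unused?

Sorted descending: 23, 21, 21, 20, 20, 19, 19, 18, 18, 15, 13, 12, 12, 11, 7, 4, 4.
Put 23U in rack 1; 1U remain.
Put 21U in rack 2; 3U remain.
Put 21U in rack 3; 3U remain.
Put 20U in rack 4; 4U remain.
Put 20U in rack 5; 4U remain.
Put 19U in rack 6; 5U remain.
Put 19U in rack 7; 5U remain.
Put 18U in rack 8; 6U remain.
Put 18U in rack 9; 6U remain.
Put 15U in rack 10; 9U remain.
Put 13U in rack 11; 11U remain.
Put 12U in rack 12; 12U remain.
Put 12U in rack 12; 0U remain.
Put 11U in rack 11; 0U remain.
Put 7U in rack 10; 2U remain.
Put 4U in rack 4; 0U remain.
Put 4U in rack 5; 0U remain.
12 racks × 24U = 288U; used 257U; unused 31U.

31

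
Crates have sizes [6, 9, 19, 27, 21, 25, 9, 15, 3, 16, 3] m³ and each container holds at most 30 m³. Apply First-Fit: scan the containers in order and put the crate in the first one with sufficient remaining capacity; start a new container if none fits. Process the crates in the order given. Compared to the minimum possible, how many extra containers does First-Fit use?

First-Fit: [6,9,9,3,3] [19] [27] [21] [25] [15] [16] → 7 containers.
Total size 153 m³; any packing needs at least ⌈153/30⌉ = 6 containers.
An optimal packing achieves that bound: [27,3] [25,3] [21,9] [19,9] [16,6] [15] → 6 containers.
Excess: 7 − 6 = 1.

1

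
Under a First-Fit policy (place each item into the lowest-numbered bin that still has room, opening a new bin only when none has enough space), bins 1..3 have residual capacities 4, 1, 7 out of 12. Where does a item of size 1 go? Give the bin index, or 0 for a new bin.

1

Bins with room: bin 1 (4), bin 2 (1), bin 3 (7).
The first with room is bin 1.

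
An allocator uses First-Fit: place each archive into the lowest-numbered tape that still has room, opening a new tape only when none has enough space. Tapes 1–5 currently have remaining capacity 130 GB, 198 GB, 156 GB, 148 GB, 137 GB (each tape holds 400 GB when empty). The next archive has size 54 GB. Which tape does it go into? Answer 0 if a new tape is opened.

1

Tapes with room: tape 1 (130 GB), tape 2 (198 GB), tape 3 (156 GB), tape 4 (148 GB), tape 5 (137 GB).
The first with room is tape 1.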